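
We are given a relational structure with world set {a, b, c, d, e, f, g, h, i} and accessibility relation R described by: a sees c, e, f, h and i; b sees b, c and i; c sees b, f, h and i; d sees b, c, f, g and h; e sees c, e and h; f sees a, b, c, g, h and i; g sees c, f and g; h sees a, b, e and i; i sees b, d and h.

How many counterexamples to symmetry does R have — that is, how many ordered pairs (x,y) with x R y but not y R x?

17

Enumerating: (a,c), (a,e), (a,i), (c,h), (c,i), (d,b), (d,c), (d,f), (d,g), (d,h), (e,c), (f,b), (f,h), (f,i), (g,c), (h,b), (i,d).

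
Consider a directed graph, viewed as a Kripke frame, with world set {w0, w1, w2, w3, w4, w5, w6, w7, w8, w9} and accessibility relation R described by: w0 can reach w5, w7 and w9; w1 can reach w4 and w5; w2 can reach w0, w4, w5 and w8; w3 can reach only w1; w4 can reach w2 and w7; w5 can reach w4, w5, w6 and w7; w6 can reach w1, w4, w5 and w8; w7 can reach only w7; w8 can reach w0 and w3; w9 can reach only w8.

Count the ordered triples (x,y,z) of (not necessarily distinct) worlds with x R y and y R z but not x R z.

35

Enumerating: (w0,w5,w4), (w0,w5,w6), (w0,w9,w8), (w1,w4,w2), (w1,w4,w7), (w1,w5,w6), (w1,w5,w7), (w2,w0,w7), (w2,w0,w9), (w2,w4,w2), (w2,w4,w7), (w2,w5,w6), … and 23 more.
Total: 35.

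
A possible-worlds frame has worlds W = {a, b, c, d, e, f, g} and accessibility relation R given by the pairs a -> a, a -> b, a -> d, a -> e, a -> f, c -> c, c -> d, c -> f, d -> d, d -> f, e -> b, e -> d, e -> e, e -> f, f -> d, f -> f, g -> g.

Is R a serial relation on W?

No

Serial: no — b has no R-successor.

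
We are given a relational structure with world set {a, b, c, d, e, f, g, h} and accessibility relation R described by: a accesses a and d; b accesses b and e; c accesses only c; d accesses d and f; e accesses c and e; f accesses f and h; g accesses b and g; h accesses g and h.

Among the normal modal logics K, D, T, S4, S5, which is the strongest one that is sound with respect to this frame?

T

Serial (axiom D): yes — every world has a successor (e.g. a R a).
Reflexive (axiom T): yes — every world is R-related to itself.
Transitive (axiom 4): no — a R d and d R f, but not a R f.
Euclidean (axiom 5): no — a R d and a R a, but not d R a.
So F validates K, D, T; S4 would additionally require R to be transitive. The strongest is T.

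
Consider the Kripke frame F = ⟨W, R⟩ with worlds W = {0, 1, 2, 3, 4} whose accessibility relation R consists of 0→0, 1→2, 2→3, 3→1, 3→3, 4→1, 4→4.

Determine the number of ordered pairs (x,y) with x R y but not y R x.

4

Enumerating: (1,2), (2,3), (3,1), (4,1).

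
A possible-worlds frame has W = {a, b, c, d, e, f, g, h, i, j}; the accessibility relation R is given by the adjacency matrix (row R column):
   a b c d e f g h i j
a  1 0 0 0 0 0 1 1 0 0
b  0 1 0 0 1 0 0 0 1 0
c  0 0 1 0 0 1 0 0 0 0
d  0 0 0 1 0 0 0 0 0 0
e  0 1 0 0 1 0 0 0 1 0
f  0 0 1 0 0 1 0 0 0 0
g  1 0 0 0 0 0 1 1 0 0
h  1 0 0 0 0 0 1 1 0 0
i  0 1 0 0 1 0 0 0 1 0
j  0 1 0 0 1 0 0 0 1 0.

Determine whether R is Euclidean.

Euclidean: yes — any two successors of a common world are R-related.

Yes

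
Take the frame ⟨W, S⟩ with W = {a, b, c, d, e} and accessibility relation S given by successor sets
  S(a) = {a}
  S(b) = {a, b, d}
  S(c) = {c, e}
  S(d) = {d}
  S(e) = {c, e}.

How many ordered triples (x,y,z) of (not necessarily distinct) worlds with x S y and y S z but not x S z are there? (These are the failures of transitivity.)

S is transitive; there are no such tuples.

0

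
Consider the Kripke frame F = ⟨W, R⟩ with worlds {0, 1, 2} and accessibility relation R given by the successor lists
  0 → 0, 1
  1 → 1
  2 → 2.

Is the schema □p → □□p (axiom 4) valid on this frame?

The schema 4 characterises exactly the transitive frames.
Transitive: yes — every two-step R-path is closed by a direct edge.

Yes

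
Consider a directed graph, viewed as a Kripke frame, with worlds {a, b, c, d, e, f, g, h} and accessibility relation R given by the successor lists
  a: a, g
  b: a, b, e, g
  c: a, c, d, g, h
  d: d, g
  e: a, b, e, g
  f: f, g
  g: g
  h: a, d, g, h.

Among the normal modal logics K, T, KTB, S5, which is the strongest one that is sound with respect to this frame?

T

Reflexive (axiom T): yes — every world is R-related to itself.
Symmetric (axiom B): no — a R g but not g R a.
Euclidean (axiom 5): no — b R a and b R e, but not a R e.
So F validates K, T; KTB would additionally require R to be symmetric. The strongest is T.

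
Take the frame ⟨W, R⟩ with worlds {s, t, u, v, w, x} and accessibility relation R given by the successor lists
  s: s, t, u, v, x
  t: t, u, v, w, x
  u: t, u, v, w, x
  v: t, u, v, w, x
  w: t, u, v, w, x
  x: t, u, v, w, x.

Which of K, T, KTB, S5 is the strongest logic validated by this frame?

T

Reflexive (axiom T): yes — every world is R-related to itself.
Symmetric (axiom B): no — s R t but not t R s.
Euclidean (axiom 5): no — s R t and s R s, but not t R s.
So F validates K, T; KTB would additionally require R to be symmetric. The strongest is T.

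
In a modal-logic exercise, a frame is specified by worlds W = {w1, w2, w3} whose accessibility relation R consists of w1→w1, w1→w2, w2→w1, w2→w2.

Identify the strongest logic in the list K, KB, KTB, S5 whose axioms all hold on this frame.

KB

Symmetric (axiom B): yes — every pair in R has its reverse in R.
Reflexive (axiom T): no — w3 is not related to itself.
Euclidean (axiom 5): yes — any two successors of a common world are R-related.
So F validates K, KB; KTB would additionally require R to be reflexive. The strongest is KB.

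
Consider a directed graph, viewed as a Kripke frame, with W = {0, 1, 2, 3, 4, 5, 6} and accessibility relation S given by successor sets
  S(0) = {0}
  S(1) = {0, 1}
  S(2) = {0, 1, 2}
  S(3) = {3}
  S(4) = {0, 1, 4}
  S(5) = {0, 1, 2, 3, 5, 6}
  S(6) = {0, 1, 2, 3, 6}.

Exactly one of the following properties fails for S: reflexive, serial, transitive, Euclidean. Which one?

Reflexive: yes — every world is S-related to itself.
Serial: yes — every world has a successor (e.g. 0 S 0).
Transitive: yes — every two-step S-path is closed by a direct edge.
Euclidean: no — 2 S 0 and 2 S 1, but not 0 S 1.
Only Euclidean fails.

Euclidean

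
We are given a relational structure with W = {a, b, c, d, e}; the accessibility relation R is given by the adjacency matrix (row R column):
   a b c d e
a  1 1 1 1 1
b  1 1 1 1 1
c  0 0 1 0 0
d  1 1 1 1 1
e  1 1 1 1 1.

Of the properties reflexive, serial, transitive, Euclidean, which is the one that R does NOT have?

Euclidean

Reflexive: yes — every world is R-related to itself.
Serial: yes — every world has a successor (e.g. a R a).
Transitive: yes — every two-step R-path is closed by a direct edge.
Euclidean: no — a R c and a R b, but not c R b.
Only Euclidean fails.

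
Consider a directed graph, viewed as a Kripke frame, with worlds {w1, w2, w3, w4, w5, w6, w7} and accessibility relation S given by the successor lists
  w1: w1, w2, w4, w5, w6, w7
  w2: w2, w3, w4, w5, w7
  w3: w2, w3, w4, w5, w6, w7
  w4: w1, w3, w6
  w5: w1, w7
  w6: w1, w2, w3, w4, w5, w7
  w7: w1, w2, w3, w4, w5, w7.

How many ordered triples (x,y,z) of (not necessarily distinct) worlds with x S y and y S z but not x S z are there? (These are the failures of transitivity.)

Enumerating: (w1,w2,w3), (w1,w4,w3), (w1,w6,w3), (w1,w7,w3), (w2,w3,w6), (w2,w4,w1), (w2,w4,w6), (w2,w5,w1), (w2,w7,w1), (w3,w4,w1), (w3,w5,w1), (w3,w6,w1), … and 27 more.
Total: 39.

39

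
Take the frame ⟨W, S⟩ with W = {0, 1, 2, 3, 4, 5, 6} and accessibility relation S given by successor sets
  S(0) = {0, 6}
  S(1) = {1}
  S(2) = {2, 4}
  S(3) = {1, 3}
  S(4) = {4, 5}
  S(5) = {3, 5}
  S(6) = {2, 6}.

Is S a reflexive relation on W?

Yes

Reflexive: yes — every world is S-related to itself.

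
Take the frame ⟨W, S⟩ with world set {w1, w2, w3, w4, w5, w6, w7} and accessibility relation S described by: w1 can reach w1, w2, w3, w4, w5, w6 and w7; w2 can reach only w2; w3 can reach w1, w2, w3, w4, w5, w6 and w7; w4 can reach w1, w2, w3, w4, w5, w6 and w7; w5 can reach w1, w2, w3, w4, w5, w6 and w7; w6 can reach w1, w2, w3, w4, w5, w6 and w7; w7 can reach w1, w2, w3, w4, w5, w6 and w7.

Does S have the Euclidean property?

No

Euclidean: no — w1 S w2 and w1 S w3, but not w2 S w3.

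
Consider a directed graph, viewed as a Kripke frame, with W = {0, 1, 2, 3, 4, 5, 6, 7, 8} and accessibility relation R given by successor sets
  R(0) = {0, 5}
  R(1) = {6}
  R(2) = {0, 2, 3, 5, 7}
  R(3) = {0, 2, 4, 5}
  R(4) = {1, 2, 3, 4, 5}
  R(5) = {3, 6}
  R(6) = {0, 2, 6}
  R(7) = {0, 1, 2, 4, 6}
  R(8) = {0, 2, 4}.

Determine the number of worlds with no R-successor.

R is serial; there are no such worlds.

0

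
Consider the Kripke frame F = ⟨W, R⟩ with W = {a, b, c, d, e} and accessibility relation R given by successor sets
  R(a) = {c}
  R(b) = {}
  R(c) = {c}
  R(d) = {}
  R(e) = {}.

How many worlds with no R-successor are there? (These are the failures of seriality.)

3

Enumerating: b, d, e.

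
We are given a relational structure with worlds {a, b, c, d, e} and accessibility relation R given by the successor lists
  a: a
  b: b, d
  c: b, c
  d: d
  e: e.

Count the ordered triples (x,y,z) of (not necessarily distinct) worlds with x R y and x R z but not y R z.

2

Enumerating: (b,d,b), (c,b,c).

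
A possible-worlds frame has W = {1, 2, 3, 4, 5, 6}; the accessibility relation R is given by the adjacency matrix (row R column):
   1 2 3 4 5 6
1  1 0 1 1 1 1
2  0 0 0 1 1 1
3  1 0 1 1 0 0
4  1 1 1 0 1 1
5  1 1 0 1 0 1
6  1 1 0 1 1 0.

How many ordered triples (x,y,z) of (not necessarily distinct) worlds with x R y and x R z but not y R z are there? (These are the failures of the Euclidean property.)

32

Enumerating: (1,3,5), (1,3,6), (1,4,4), (1,5,3), (1,5,5), (1,6,3), (1,6,6), (2,4,4), (2,5,5), (2,6,6), (3,4,4), (4,1,2), … and 20 more.
Total: 32.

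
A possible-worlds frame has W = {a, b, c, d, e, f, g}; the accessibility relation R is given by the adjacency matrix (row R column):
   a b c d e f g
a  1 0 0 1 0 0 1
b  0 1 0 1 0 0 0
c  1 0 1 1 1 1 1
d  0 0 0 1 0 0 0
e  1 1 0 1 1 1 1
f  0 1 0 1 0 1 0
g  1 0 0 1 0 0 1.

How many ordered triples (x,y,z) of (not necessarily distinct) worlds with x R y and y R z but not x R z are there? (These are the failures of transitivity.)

2

Enumerating: (c,e,b), (c,f,b).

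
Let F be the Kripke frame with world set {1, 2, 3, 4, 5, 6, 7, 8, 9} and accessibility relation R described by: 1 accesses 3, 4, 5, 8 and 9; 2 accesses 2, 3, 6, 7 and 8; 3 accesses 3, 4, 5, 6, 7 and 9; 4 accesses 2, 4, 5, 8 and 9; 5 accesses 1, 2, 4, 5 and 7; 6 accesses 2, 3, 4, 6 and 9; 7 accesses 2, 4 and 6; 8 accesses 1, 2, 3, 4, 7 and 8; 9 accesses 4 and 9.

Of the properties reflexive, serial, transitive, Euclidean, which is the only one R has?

serial

Reflexive: no — 1 is not related to itself.
Serial: yes — every world has a successor (e.g. 1 R 3).
Transitive: no — 1 R 3 and 3 R 6, but not 1 R 6.
Euclidean: no — 1 R 3 and 1 R 8, but not 3 R 8.
Only serial holds.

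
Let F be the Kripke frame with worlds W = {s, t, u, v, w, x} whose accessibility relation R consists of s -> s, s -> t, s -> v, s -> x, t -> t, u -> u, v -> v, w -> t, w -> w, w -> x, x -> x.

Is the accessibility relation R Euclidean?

No

Euclidean: no — s R t and s R v, but not t R v.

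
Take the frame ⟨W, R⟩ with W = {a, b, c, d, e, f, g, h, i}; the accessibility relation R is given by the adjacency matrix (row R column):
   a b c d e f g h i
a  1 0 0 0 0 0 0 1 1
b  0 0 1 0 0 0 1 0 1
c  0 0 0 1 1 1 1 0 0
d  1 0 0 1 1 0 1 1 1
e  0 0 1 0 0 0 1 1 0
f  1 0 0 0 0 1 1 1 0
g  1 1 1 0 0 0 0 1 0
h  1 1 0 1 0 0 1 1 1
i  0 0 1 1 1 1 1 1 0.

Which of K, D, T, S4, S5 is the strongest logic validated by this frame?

Serial (axiom D): yes — every world has a successor (e.g. a R a).
Reflexive (axiom T): no — b is not related to itself.
Transitive (axiom 4): no — a R h and h R b, but not a R b.
Euclidean (axiom 5): no — b R c and b R i, but not c R i.
So F validates K, D; T would additionally require R to be reflexive. The strongest is D.

D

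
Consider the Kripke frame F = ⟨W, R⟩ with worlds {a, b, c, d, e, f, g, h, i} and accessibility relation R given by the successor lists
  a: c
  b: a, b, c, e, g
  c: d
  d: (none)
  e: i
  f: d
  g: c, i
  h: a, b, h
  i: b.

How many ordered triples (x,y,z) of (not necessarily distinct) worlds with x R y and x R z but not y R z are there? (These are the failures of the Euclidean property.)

Enumerating: (a,c,c), (b,a,a), (b,a,b), (b,a,e), (b,a,g), (b,c,a), (b,c,b), (b,c,c), (b,c,e), (b,c,g), (b,e,a), (b,e,b), … and 18 more.
Total: 30.

30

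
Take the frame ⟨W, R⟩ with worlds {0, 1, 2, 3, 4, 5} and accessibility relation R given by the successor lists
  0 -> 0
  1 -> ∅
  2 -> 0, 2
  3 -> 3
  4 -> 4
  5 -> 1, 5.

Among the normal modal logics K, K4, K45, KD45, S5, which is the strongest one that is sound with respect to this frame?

K4

Transitive (axiom 4): yes — every two-step R-path is closed by a direct edge.
Euclidean (axiom 5): no — 2 R 0 and 2 R 2, but not 0 R 2.
Serial (axiom D): no — 1 has no R-successor.
Reflexive (axiom T): no — 1 is not related to itself.
So F validates K, K4; K45 would additionally require R to be Euclidean. The strongest is K4.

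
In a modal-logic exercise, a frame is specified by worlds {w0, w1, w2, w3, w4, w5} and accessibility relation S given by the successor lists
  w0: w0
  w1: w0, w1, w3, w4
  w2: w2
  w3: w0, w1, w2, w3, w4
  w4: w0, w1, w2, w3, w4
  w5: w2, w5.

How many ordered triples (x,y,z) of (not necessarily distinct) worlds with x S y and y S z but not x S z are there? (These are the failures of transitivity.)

Enumerating: (w1,w3,w2), (w1,w4,w2).

2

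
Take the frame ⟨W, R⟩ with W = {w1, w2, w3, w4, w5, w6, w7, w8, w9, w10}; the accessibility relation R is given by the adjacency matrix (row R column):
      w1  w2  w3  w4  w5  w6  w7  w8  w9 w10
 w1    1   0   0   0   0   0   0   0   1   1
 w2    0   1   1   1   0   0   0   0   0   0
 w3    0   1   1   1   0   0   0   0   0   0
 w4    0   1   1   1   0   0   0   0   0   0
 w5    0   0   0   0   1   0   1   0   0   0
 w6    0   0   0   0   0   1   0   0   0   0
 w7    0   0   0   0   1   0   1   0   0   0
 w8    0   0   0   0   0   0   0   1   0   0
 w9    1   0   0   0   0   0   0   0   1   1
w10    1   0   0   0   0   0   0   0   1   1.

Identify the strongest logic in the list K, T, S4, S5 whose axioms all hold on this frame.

S5

Reflexive (axiom T): yes — every world is R-related to itself.
Transitive (axiom 4): yes — every two-step R-path is closed by a direct edge.
Euclidean (axiom 5): yes — any two successors of a common world are R-related.
So F validates K, T, S4, S5. The strongest is S5.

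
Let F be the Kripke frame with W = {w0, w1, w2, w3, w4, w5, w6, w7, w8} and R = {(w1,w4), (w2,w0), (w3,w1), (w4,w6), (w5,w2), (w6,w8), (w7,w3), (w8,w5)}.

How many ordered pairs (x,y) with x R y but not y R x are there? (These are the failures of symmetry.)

8

Enumerating: (w1,w4), (w2,w0), (w3,w1), (w4,w6), (w5,w2), (w6,w8), (w7,w3), (w8,w5).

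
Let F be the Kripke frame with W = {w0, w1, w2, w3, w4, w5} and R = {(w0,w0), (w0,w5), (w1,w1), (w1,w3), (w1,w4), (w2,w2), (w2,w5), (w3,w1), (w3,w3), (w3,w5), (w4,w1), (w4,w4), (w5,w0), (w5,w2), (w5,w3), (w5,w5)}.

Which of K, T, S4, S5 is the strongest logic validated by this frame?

Reflexive (axiom T): yes — every world is R-related to itself.
Transitive (axiom 4): no — w0 R w5 and w5 R w2, but not w0 R w2.
Euclidean (axiom 5): no — w1 R w3 and w1 R w4, but not w3 R w4.
So F validates K, T; S4 would additionally require R to be transitive. The strongest is T.

T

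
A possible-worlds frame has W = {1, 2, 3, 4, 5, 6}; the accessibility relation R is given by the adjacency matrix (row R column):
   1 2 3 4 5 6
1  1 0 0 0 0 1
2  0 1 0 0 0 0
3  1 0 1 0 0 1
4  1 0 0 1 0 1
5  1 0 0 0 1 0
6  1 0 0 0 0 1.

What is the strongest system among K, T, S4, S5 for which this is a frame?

T

Reflexive (axiom T): yes — every world is R-related to itself.
Transitive (axiom 4): no — 5 R 1 and 1 R 6, but not 5 R 6.
Euclidean (axiom 5): no — 3 R 1 and 3 R 3, but not 1 R 3.
So F validates K, T; S4 would additionally require R to be transitive. The strongest is T.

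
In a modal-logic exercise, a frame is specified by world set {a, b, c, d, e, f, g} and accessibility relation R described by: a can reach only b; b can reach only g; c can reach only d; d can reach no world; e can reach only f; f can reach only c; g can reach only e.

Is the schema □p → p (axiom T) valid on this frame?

By correspondence theory, T is valid on a frame iff R is reflexive.
Reflexive: no — a is not related to itself.

No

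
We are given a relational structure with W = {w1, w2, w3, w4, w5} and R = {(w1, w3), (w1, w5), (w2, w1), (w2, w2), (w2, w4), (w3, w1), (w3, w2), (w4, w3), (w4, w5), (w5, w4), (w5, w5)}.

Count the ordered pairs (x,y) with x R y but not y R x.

5

Enumerating: (w1,w5), (w2,w1), (w2,w4), (w3,w2), (w4,w3).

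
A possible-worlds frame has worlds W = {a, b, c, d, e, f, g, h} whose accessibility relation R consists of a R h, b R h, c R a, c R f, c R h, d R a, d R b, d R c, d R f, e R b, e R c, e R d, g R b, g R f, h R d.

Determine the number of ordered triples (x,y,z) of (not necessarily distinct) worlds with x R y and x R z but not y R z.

36

Enumerating: (a,h,h), (b,h,h), (c,a,a), (c,a,f), (c,f,a), (c,f,f), (c,f,h), (c,h,a), (c,h,f), (c,h,h), (d,a,a), (d,a,b), … and 24 more.
Total: 36.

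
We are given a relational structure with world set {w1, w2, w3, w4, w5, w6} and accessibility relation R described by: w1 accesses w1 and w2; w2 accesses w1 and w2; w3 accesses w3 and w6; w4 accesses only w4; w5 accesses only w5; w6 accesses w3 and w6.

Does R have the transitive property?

Transitive: yes — every two-step R-path is closed by a direct edge.

Yes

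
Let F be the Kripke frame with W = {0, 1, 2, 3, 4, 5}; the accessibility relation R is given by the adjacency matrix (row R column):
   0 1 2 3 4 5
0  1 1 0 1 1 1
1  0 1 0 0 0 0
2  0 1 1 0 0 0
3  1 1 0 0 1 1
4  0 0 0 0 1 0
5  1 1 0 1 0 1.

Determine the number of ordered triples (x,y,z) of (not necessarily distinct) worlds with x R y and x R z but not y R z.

22

Enumerating: (0,1,0), (0,1,3), (0,1,4), (0,1,5), (0,3,3), (0,4,0), (0,4,1), (0,4,3), (0,4,5), (0,5,4), (2,1,2), (3,1,0), … and 10 more.
Total: 22.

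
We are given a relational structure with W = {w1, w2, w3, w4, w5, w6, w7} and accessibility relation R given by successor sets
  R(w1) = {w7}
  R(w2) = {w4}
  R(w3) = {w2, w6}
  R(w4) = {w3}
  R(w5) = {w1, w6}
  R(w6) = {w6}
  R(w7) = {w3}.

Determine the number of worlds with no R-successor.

R is serial; there are no such worlds.

0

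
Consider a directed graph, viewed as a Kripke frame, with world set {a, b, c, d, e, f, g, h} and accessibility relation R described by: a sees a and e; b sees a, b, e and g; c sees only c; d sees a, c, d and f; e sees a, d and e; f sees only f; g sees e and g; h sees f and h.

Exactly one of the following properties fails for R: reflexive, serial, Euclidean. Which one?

Euclidean

Reflexive: yes — every world is R-related to itself.
Serial: yes — every world has a successor (e.g. a R a).
Euclidean: no — b R a and b R g, but not a R g.
Only Euclidean fails.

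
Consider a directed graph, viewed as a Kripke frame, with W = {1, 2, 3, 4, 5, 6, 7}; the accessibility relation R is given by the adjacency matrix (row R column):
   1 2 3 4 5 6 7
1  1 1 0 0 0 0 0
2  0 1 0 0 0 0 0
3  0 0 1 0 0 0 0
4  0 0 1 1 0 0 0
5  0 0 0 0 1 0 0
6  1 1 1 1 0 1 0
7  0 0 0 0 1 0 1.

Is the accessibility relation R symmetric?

Symmetric: no — 1 R 2 but not 2 R 1.

No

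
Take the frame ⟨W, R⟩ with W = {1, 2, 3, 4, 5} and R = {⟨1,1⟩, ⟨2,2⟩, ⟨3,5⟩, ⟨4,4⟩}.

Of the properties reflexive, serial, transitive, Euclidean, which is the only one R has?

transitive

Reflexive: no — 3 is not related to itself.
Serial: no — 5 has no R-successor.
Transitive: yes — every two-step R-path is closed by a direct edge.
Euclidean: no — 3 R 5 and 3 R 5, but not 5 R 5.
Only transitive holds.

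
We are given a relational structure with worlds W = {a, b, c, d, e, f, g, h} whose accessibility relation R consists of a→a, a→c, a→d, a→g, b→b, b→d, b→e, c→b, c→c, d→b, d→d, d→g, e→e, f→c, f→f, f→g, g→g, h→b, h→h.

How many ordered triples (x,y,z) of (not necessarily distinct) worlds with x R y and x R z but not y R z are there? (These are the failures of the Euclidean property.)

Enumerating: (a,c,a), (a,c,d), (a,c,g), (a,d,a), (a,d,c), (a,g,a), (a,g,c), (a,g,d), (b,d,e), (b,e,b), (b,e,d), (c,b,c), … and 8 more.
Total: 20.

20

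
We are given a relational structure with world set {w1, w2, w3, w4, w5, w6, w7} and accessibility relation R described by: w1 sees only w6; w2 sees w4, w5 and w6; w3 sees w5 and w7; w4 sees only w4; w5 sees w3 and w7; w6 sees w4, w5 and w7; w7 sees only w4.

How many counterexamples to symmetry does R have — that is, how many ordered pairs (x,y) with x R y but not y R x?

10

Enumerating: (w1,w6), (w2,w4), (w2,w5), (w2,w6), (w3,w7), (w5,w7), (w6,w4), (w6,w5), (w6,w7), (w7,w4).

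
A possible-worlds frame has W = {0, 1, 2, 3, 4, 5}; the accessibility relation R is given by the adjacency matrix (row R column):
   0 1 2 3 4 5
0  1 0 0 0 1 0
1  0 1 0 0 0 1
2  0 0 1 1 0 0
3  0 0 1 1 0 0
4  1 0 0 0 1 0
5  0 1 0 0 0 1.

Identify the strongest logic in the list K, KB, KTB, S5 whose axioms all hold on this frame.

S5

Symmetric (axiom B): yes — every pair in R has its reverse in R.
Reflexive (axiom T): yes — every world is R-related to itself.
Euclidean (axiom 5): yes — any two successors of a common world are R-related.
So F validates K, KB, KTB, S5. The strongest is S5.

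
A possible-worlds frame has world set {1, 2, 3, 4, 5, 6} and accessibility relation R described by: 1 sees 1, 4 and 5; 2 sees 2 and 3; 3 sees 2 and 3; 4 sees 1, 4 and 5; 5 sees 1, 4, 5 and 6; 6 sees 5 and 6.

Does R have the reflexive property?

Yes

Reflexive: yes — every world is R-related to itself.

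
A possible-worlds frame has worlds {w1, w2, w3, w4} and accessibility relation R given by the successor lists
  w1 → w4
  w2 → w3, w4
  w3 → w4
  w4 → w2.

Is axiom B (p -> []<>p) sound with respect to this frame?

No

By correspondence theory, B is valid on a frame iff R is symmetric.
Symmetric: no — w1 R w4 but not w4 R w1.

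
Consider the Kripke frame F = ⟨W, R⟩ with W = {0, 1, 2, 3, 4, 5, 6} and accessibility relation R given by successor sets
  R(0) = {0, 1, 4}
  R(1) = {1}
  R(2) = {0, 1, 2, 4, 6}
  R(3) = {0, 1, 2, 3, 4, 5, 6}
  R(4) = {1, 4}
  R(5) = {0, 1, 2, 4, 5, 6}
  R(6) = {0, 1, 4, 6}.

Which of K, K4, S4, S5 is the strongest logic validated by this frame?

S4

Transitive (axiom 4): yes — every two-step R-path is closed by a direct edge.
Reflexive (axiom T): yes — every world is R-related to itself.
Euclidean (axiom 5): no — 0 R 1 and 0 R 4, but not 1 R 4.
So F validates K, K4, S4; S5 would additionally require R to be Euclidean. The strongest is S4.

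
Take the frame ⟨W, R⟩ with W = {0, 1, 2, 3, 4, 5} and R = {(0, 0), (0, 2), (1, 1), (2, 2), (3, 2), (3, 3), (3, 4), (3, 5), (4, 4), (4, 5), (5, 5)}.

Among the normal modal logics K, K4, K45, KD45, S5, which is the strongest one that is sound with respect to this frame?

K4

Transitive (axiom 4): yes — every two-step R-path is closed by a direct edge.
Euclidean (axiom 5): no — 3 R 2 and 3 R 4, but not 2 R 4.
Serial (axiom D): yes — every world has a successor (e.g. 0 R 0).
Reflexive (axiom T): yes — every world is R-related to itself.
So F validates K, K4; K45 would additionally require R to be Euclidean. The strongest is K4.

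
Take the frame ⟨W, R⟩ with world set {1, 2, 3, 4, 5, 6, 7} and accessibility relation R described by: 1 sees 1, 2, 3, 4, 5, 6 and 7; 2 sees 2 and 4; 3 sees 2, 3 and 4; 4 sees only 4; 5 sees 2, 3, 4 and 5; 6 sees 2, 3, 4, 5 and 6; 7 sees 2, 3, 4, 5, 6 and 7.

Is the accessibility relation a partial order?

Reflexive: yes — every world is R-related to itself.
Transitive: yes — every two-step R-path is closed by a direct edge.
Antisymmetric: yes — no distinct pair is related both ways.
So R is a partial order.

Yes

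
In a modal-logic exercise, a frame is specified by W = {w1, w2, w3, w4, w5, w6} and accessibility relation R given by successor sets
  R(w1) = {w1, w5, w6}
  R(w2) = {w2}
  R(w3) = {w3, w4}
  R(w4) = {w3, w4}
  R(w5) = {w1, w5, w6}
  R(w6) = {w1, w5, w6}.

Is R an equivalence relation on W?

Reflexive: yes — every world is R-related to itself.
Symmetric: yes — every pair in R has its reverse in R.
Transitive: yes — every two-step R-path is closed by a direct edge.
So R is an equivalence relation.

Yes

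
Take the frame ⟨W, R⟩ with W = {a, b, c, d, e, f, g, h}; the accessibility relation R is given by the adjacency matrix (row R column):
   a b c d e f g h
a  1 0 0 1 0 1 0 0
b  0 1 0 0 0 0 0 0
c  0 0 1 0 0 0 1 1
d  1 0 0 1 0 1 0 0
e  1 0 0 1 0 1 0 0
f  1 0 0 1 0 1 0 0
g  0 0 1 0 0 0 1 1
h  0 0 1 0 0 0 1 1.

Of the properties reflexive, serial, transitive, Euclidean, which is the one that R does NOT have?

Reflexive: no — e is not related to itself.
Serial: yes — every world has a successor (e.g. a R a).
Transitive: yes — every two-step R-path is closed by a direct edge.
Euclidean: yes — any two successors of a common world are R-related.
Only reflexive fails.

reflexive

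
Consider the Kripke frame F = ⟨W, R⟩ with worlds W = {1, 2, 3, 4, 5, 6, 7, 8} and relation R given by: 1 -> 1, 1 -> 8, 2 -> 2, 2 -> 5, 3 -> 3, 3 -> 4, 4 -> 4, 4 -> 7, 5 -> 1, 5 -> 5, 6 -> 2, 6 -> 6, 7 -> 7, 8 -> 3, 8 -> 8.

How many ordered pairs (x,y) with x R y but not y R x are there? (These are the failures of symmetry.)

Enumerating: (1,8), (2,5), (3,4), (4,7), (5,1), (6,2), (8,3).

7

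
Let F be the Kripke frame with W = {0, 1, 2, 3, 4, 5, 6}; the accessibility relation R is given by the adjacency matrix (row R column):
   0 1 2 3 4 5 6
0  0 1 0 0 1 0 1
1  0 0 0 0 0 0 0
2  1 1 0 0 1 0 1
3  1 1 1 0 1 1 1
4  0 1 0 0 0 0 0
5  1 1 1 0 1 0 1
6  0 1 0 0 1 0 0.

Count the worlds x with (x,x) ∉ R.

7

Enumerating: 0, 1, 2, 3, 4, 5, 6.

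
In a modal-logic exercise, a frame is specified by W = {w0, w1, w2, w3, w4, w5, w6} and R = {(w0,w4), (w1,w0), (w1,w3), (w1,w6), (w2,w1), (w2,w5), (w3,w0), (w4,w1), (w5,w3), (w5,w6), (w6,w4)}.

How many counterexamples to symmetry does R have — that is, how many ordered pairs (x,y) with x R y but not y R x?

Enumerating: (w0,w4), (w1,w0), (w1,w3), (w1,w6), (w2,w1), (w2,w5), (w3,w0), (w4,w1), (w5,w3), (w5,w6), (w6,w4).

11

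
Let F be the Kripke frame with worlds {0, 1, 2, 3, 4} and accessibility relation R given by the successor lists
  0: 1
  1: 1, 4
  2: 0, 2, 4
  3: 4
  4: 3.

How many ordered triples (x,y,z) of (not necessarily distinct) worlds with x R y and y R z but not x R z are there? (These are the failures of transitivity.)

6

Enumerating: (0,1,4), (1,4,3), (2,0,1), (2,4,3), (3,4,3), (4,3,4).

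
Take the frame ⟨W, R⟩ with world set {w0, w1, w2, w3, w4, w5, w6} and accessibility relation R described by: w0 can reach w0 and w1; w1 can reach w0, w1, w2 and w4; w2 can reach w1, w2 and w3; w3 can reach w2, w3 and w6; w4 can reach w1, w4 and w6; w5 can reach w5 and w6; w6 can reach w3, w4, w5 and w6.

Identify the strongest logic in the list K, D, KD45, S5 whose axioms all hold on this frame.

D

Serial (axiom D): yes — every world has a successor (e.g. w0 R w0).
Euclidean (axiom 5): no — w1 R w0 and w1 R w2, but not w0 R w2.
Transitive (axiom 4): no — w0 R w1 and w1 R w2, but not w0 R w2.
Reflexive (axiom T): yes — every world is R-related to itself.
So F validates K, D; KD45 would additionally require R to be Euclidean and transitive. The strongest is D.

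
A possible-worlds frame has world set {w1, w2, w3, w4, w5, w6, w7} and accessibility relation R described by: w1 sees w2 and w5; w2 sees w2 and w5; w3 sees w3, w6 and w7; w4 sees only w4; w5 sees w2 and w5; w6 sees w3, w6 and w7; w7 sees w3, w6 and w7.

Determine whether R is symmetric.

No

Symmetric: no — w1 R w2 but not w2 R w1.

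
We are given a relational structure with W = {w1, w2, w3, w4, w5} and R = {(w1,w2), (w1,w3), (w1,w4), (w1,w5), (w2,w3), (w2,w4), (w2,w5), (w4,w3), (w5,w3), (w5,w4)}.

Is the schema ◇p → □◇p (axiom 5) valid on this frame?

By correspondence theory, 5 is valid on a frame iff R is Euclidean.
Euclidean: no — w1 R w3 and w1 R w2, but not w3 R w2.

No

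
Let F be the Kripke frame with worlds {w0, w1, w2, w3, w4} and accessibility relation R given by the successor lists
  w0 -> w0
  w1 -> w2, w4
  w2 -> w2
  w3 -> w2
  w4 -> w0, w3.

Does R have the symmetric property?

Symmetric: no — w1 R w2 but not w2 R w1.

No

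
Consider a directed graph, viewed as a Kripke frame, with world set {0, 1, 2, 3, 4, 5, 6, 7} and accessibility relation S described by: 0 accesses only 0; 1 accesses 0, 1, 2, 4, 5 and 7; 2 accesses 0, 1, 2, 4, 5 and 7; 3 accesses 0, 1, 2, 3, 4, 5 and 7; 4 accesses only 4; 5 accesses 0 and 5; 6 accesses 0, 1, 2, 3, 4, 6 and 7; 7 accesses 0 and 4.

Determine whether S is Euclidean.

No

Euclidean: no — 1 S 0 and 1 S 2, but not 0 S 2.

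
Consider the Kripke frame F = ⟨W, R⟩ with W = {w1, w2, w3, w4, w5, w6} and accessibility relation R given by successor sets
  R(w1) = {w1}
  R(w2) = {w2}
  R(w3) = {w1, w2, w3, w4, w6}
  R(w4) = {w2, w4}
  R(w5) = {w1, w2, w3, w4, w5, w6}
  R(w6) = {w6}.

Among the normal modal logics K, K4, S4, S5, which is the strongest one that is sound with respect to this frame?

Transitive (axiom 4): yes — every two-step R-path is closed by a direct edge.
Reflexive (axiom T): yes — every world is R-related to itself.
Euclidean (axiom 5): no — w3 R w1 and w3 R w2, but not w1 R w2.
So F validates K, K4, S4; S5 would additionally require R to be Euclidean. The strongest is S4.

S4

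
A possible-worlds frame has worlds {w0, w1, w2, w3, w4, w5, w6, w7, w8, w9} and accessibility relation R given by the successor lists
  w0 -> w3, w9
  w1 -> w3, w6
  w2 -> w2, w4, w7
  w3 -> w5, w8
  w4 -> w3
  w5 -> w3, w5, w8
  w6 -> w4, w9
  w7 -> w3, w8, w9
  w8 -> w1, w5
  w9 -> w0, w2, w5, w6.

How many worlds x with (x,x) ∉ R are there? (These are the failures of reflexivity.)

Enumerating: w0, w1, w3, w4, w6, w7, w8, w9.

8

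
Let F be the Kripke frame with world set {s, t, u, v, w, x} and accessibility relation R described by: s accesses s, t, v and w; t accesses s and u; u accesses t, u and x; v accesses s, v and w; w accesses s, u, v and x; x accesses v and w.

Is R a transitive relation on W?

Transitive: no — s R t and t R u, but not s R u.

No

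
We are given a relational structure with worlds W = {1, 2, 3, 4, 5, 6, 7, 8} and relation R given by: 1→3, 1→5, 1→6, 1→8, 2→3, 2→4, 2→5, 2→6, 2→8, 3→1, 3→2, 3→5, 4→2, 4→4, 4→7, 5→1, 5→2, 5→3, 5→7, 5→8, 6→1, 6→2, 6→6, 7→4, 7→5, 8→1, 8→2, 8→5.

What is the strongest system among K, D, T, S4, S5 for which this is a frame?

D

Serial (axiom D): yes — every world has a successor (e.g. 1 R 3).
Reflexive (axiom T): no — 1 is not related to itself.
Transitive (axiom 4): no — 1 R 3 and 3 R 2, but not 1 R 2.
Euclidean (axiom 5): no — 1 R 3 and 1 R 6, but not 3 R 6.
So F validates K, D; T would additionally require R to be reflexive. The strongest is D.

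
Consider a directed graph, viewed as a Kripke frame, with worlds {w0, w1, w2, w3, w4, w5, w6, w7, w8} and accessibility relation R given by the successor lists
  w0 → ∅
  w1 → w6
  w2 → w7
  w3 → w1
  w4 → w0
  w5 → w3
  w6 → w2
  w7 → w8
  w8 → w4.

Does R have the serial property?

Serial: no — w0 has no R-successor.

No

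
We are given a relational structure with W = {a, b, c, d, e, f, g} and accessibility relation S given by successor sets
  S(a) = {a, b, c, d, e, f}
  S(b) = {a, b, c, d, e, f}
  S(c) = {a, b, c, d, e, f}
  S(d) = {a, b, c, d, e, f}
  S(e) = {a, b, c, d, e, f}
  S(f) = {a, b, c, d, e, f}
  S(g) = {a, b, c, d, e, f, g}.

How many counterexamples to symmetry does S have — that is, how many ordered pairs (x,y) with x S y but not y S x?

Enumerating: (g,a), (g,b), (g,c), (g,d), (g,e), (g,f).

6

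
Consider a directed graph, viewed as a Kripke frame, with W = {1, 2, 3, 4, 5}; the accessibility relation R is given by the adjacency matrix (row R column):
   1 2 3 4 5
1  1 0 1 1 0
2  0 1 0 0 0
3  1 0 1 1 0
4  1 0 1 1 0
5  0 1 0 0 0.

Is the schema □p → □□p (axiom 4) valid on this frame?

The schema 4 characterises exactly the transitive frames.
Transitive: yes — every two-step R-path is closed by a direct edge.

Yes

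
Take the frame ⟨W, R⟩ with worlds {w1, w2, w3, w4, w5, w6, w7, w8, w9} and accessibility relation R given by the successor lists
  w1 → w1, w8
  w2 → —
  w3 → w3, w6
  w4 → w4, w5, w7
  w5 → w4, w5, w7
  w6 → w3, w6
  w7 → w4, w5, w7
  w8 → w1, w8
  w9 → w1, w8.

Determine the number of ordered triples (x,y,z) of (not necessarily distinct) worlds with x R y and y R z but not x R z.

R is transitive; there are no such tuples.

0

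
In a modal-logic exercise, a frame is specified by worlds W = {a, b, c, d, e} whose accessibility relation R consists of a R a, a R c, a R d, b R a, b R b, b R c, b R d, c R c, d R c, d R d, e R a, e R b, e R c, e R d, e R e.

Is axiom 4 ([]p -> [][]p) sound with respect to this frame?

The schema 4 characterises exactly the transitive frames.
Transitive: yes — every two-step R-path is closed by a direct edge.

Yes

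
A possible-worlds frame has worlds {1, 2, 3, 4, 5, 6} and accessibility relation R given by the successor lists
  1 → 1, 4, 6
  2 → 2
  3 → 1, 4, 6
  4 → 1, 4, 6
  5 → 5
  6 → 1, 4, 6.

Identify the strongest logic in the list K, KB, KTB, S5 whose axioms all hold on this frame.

Symmetric (axiom B): no — 3 R 1 but not 1 R 3.
Reflexive (axiom T): no — 3 is not related to itself.
Euclidean (axiom 5): yes — any two successors of a common world are R-related.
So F validates K; KB would additionally require R to be symmetric. The strongest is K.

K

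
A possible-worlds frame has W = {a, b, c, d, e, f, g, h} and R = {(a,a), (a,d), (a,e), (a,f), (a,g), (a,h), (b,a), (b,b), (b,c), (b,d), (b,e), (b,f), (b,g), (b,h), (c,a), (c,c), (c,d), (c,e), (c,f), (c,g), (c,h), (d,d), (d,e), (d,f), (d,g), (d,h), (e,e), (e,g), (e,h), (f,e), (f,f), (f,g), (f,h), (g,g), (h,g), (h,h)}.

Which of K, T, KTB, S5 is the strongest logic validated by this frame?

Reflexive (axiom T): yes — every world is R-related to itself.
Symmetric (axiom B): no — a R d but not d R a.
Euclidean (axiom 5): no — a R e and a R d, but not e R d.
So F validates K, T; KTB would additionally require R to be symmetric. The strongest is T.

T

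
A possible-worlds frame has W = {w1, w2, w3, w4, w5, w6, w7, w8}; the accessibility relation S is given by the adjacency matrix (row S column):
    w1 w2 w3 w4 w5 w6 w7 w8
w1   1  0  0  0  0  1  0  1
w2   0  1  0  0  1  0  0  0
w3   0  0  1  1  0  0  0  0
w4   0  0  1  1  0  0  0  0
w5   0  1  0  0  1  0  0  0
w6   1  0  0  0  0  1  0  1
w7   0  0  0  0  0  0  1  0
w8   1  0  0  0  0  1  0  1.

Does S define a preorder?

Yes

Reflexive: yes — every world is S-related to itself.
Transitive: yes — every two-step S-path is closed by a direct edge.
So S is a preorder.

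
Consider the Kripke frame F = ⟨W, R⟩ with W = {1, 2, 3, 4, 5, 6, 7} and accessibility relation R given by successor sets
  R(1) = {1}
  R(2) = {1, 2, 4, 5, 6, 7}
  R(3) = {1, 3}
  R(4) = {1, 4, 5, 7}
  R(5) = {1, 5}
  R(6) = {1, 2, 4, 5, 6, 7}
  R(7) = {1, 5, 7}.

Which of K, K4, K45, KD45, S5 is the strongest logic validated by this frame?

K4

Transitive (axiom 4): yes — every two-step R-path is closed by a direct edge.
Euclidean (axiom 5): no — 2 R 1 and 2 R 4, but not 1 R 4.
Serial (axiom D): yes — every world has a successor (e.g. 1 R 1).
Reflexive (axiom T): yes — every world is R-related to itself.
So F validates K, K4; K45 would additionally require R to be Euclidean. The strongest is K4.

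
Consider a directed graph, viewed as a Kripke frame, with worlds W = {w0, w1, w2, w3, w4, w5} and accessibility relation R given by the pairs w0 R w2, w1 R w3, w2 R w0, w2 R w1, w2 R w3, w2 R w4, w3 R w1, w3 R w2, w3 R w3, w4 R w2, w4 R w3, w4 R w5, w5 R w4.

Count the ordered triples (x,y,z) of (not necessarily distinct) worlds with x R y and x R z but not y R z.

23

Enumerating: (w0,w2,w2), (w2,w0,w0), (w2,w0,w1), (w2,w0,w3), (w2,w0,w4), (w2,w1,w0), (w2,w1,w1), (w2,w1,w4), (w2,w3,w0), (w2,w3,w4), (w2,w4,w0), (w2,w4,w1), … and 11 more.
Total: 23.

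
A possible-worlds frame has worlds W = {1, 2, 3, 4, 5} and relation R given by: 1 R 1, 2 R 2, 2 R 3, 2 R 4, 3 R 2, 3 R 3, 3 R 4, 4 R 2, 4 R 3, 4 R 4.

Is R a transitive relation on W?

Transitive: yes — every two-step R-path is closed by a direct edge.

Yes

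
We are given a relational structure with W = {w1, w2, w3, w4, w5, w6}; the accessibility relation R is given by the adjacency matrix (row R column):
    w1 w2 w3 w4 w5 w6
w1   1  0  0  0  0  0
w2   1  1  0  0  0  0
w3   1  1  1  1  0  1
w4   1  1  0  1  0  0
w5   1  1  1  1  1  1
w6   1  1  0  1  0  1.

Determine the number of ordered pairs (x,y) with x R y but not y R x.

Enumerating: (w2,w1), (w3,w1), (w3,w2), (w3,w4), (w3,w6), (w4,w1), (w4,w2), (w5,w1), (w5,w2), (w5,w3), (w5,w4), (w5,w6), (w6,w1), (w6,w2), (w6,w4).

15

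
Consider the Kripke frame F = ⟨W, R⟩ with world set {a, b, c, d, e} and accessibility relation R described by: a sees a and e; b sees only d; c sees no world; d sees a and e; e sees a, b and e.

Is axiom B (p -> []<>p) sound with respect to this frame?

No

By correspondence theory, B is valid on a frame iff R is symmetric.
Symmetric: no — b R d but not d R b.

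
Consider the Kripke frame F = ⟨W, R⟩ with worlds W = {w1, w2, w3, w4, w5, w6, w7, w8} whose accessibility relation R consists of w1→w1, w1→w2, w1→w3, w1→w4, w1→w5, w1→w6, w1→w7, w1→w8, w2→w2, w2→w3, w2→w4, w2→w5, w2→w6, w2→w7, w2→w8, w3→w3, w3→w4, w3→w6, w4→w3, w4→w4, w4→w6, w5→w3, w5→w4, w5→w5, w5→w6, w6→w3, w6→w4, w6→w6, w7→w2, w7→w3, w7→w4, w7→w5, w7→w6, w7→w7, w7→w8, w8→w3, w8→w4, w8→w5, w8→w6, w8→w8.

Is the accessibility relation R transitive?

Transitive: yes — every two-step R-path is closed by a direct edge.

Yes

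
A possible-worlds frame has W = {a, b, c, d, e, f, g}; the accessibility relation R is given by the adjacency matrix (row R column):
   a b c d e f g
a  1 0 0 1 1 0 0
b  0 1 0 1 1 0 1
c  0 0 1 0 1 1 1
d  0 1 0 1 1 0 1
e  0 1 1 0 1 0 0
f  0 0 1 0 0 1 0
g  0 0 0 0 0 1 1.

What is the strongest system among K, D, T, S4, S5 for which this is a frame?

T

Serial (axiom D): yes — every world has a successor (e.g. a R a).
Reflexive (axiom T): yes — every world is R-related to itself.
Transitive (axiom 4): no — a R d and d R b, but not a R b.
Euclidean (axiom 5): no — a R e and a R d, but not e R d.
So F validates K, D, T; S4 would additionally require R to be transitive. The strongest is T.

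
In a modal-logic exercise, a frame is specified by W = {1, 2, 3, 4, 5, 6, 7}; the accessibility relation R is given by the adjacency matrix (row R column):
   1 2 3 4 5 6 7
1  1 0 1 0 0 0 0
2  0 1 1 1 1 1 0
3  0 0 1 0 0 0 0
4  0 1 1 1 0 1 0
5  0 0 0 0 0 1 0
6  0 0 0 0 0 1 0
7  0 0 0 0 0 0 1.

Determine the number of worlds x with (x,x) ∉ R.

1

Enumerating: 5.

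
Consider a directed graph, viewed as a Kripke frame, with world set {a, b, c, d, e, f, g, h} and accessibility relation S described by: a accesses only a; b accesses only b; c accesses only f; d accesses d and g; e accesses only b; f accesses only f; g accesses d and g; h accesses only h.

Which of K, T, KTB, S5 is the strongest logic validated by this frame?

Reflexive (axiom T): no — c is not related to itself.
Symmetric (axiom B): no — c S f but not f S c.
Euclidean (axiom 5): yes — any two successors of a common world are S-related.
So F validates K; T would additionally require S to be reflexive. The strongest is K.

K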